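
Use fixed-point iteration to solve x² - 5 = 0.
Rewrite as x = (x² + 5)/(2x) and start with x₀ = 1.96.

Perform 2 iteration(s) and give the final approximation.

Equation: x² - 5 = 0
Fixed-point form: x = (x² + 5)/(2x)
x₀ = 1.96

x_1 = g(1.960000) = 2.255510
x_2 = g(2.255510) = 2.236152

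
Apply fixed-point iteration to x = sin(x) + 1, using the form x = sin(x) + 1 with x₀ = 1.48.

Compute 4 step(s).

Equation: x = sin(x) + 1
Fixed-point form: x = sin(x) + 1
x₀ = 1.48

x_1 = g(1.480000) = 1.995881
x_2 = g(1.995881) = 1.911004
x_3 = g(1.911004) = 1.942685
x_4 = g(1.942685) = 1.931643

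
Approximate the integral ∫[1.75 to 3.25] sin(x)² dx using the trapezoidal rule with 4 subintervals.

f(x) = sin(x)²
a = 1.75, b = 3.25, n = 4
h = (b - a)/n = 0.375000

Trapezoidal rule: (h/2)[f(x₀) + 2f(x₁) + 2f(x₂) + ... + f(xₙ)]

x_0 = 1.7500, f(x_0) = 0.968228, coefficient = 1
x_1 = 2.1250, f(x_1) = 0.723044, coefficient = 2
x_2 = 2.5000, f(x_2) = 0.358169, coefficient = 2
x_3 = 2.8750, f(x_3) = 0.069404, coefficient = 2
x_4 = 3.2500, f(x_4) = 0.011706, coefficient = 1

I ≈ (0.375000/2) × 3.281167 = 0.615219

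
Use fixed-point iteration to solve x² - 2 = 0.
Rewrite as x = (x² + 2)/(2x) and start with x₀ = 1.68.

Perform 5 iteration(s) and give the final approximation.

Equation: x² - 2 = 0
Fixed-point form: x = (x² + 2)/(2x)
x₀ = 1.68

x_1 = g(1.680000) = 1.435238
x_2 = g(1.435238) = 1.414368
x_3 = g(1.414368) = 1.414214
x_4 = g(1.414214) = 1.414214
x_5 = g(1.414214) = 1.414214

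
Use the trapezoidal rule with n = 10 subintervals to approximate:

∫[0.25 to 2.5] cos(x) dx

f(x) = cos(x)
a = 0.25, b = 2.5, n = 10
h = (b - a)/n = 0.225000

Trapezoidal rule: (h/2)[f(x₀) + 2f(x₁) + 2f(x₂) + ... + f(xₙ)]

x_0 = 0.2500, f(x_0) = 0.968912, coefficient = 1
x_1 = 0.4750, f(x_1) = 0.889293, coefficient = 2
x_2 = 0.7000, f(x_2) = 0.764842, coefficient = 2
x_3 = 0.9250, f(x_3) = 0.601835, coefficient = 2
x_4 = 1.1500, f(x_4) = 0.408487, coefficient = 2
x_5 = 1.3750, f(x_5) = 0.194548, coefficient = 2
x_6 = 1.6000, f(x_6) = -0.029200, coefficient = 2
x_7 = 1.8250, f(x_7) = -0.251475, coefficient = 2
x_8 = 2.0500, f(x_8) = -0.461073, coefficient = 2
x_9 = 2.2750, f(x_9) = -0.647427, coefficient = 2
x_10 = 2.5000, f(x_10) = -0.801144, coefficient = 1

I ≈ (0.225000/2) × 3.107430 = 0.349586
Exact value: 0.351068
Error: 0.001482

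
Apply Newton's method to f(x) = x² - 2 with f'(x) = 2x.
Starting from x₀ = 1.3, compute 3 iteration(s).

f(x) = x² - 2
f'(x) = 2x
x₀ = 1.3

Newton-Raphson formula: x_{n+1} = x_n - f(x_n)/f'(x_n)

Iteration 1:
  f(1.300000) = -0.310000
  f'(1.300000) = 2.600000
  x_1 = 1.300000 - (-0.310000)/2.600000 = 1.419231
Iteration 2:
  f(1.419231) = 0.014216
  f'(1.419231) = 2.838462
  x_2 = 1.419231 - 0.014216/2.838462 = 1.414222
Iteration 3:
  f(1.414222) = 0.000025
  f'(1.414222) = 2.828445
  x_3 = 1.414222 - 0.000025/2.828445 = 1.414214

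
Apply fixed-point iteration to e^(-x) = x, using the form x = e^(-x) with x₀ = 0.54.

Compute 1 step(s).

Equation: e^(-x) = x
Fixed-point form: x = e^(-x)
x₀ = 0.54

x_1 = g(0.540000) = 0.582748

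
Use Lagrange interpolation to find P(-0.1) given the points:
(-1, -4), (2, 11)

Lagrange interpolation formula:
P(x) = Σ yᵢ × Lᵢ(x)
where Lᵢ(x) = Π_{j≠i} (x - xⱼ)/(xᵢ - xⱼ)

L_0(-0.1) = (-0.1 - 2)/(-1 - 2) = 0.700000
L_1(-0.1) = (-0.1 - (-1))/(2 - (-1)) = 0.300000

P(-0.1) = (-4)×L_0(-0.1) + 11×L_1(-0.1)
P(-0.1) = 0.500000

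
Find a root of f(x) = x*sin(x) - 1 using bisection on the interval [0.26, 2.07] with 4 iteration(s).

f(x) = x*sin(x) - 1
Initial interval: [0.26, 2.07]

Iteration 1:
  c_1 = (0.260000 + 2.070000)/2 = 1.165000
  f(c_1) = f(1.165000) = 0.070388
  f(a) × f(c) < 0, new interval: [0.260000, 1.165000]
Iteration 2:
  c_2 = (0.260000 + 1.165000)/2 = 0.712500
  f(c_2) = f(0.712500) = -0.534219
  f(a) × f(c) ≥ 0, new interval: [0.712500, 1.165000]
Iteration 3:
  c_3 = (0.712500 + 1.165000)/2 = 0.938750
  f(c_3) = f(0.938750) = -0.242598
  f(a) × f(c) ≥ 0, new interval: [0.938750, 1.165000]
Iteration 4:
  c_4 = (0.938750 + 1.165000)/2 = 1.051875
  f(c_4) = f(1.051875) = -0.086599
  f(a) × f(c) ≥ 0, new interval: [1.051875, 1.165000]

After 4 iteration(s), the approximation is c_4 = 1.051875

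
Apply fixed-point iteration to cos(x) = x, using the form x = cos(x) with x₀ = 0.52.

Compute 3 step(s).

Equation: cos(x) = x
Fixed-point form: x = cos(x)
x₀ = 0.52

x_1 = g(0.520000) = 0.867819
x_2 = g(0.867819) = 0.646492
x_3 = g(0.646492) = 0.798202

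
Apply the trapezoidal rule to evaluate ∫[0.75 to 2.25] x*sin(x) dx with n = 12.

f(x) = x*sin(x)
a = 0.75, b = 2.25, n = 12
h = (b - a)/n = 0.125000

Trapezoidal rule: (h/2)[f(x₀) + 2f(x₁) + 2f(x₂) + ... + f(xₙ)]

x_0 = 0.7500, f(x_0) = 0.511229, coefficient = 1
x_1 = 0.8750, f(x_1) = 0.671601, coefficient = 2
x_2 = 1.0000, f(x_2) = 0.841471, coefficient = 2
x_3 = 1.1250, f(x_3) = 1.015051, coefficient = 2
x_4 = 1.2500, f(x_4) = 1.186231, coefficient = 2
x_5 = 1.3750, f(x_5) = 1.348728, coefficient = 2
x_6 = 1.5000, f(x_6) = 1.496242, coefficient = 2
x_7 = 1.6250, f(x_7) = 1.622613, coefficient = 2
x_8 = 1.7500, f(x_8) = 1.721975, coefficient = 2
x_9 = 1.8750, f(x_9) = 1.788911, coefficient = 2
x_10 = 2.0000, f(x_10) = 1.818595, coefficient = 2
x_11 = 2.1250, f(x_11) = 1.806930, coefficient = 2
x_12 = 2.2500, f(x_12) = 1.750665, coefficient = 1

I ≈ (0.125000/2) × 32.898590 = 2.056162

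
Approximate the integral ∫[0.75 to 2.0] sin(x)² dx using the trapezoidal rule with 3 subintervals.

f(x) = sin(x)²
a = 0.75, b = 2.0, n = 3
h = (b - a)/n = 0.416667

Trapezoidal rule: (h/2)[f(x₀) + 2f(x₁) + 2f(x₂) + ... + f(xₙ)]

x_0 = 0.7500, f(x_0) = 0.464631, coefficient = 1
x_1 = 1.1667, f(x_1) = 0.845379, coefficient = 2
x_2 = 1.5833, f(x_2) = 0.999843, coefficient = 2
x_3 = 2.0000, f(x_3) = 0.826822, coefficient = 1

I ≈ (0.416667/2) × 4.981897 = 1.037895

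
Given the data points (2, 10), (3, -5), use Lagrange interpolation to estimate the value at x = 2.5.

Lagrange interpolation formula:
P(x) = Σ yᵢ × Lᵢ(x)
where Lᵢ(x) = Π_{j≠i} (x - xⱼ)/(xᵢ - xⱼ)

L_0(2.5) = (2.5 - 3)/(2 - 3) = 0.500000
L_1(2.5) = (2.5 - 2)/(3 - 2) = 0.500000

P(2.5) = 10×L_0(2.5) + (-5)×L_1(2.5)
P(2.5) = 2.500000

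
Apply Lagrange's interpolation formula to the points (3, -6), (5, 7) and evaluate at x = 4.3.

Lagrange interpolation formula:
P(x) = Σ yᵢ × Lᵢ(x)
where Lᵢ(x) = Π_{j≠i} (x - xⱼ)/(xᵢ - xⱼ)

L_0(4.3) = (4.3 - 5)/(3 - 5) = 0.350000
L_1(4.3) = (4.3 - 3)/(5 - 3) = 0.650000

P(4.3) = (-6)×L_0(4.3) + 7×L_1(4.3)
P(4.3) = 2.450000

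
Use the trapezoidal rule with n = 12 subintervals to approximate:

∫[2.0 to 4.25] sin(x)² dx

f(x) = sin(x)²
a = 2.0, b = 4.25, n = 12
h = (b - a)/n = 0.187500

Trapezoidal rule: (h/2)[f(x₀) + 2f(x₁) + 2f(x₂) + ... + f(xₙ)]

x_0 = 2.0000, f(x_0) = 0.826822, coefficient = 1
x_1 = 2.1875, f(x_1) = 0.665512, coefficient = 2
x_2 = 2.3750, f(x_2) = 0.481199, coefficient = 2
x_3 = 2.5625, f(x_3) = 0.299499, coefficient = 2
x_4 = 2.7500, f(x_4) = 0.145665, coefficient = 2
x_5 = 2.9375, f(x_5) = 0.041079, coefficient = 2
x_6 = 3.1250, f(x_6) = 0.000275, coefficient = 2
x_7 = 3.3125, f(x_7) = 0.028926, coefficient = 2
x_8 = 3.5000, f(x_8) = 0.123049, coefficient = 2
x_9 = 3.6875, f(x_9) = 0.269562, coefficient = 2
x_10 = 3.8750, f(x_10) = 0.448103, coefficient = 2
x_11 = 4.0625, f(x_11) = 0.633856, coefficient = 2
x_12 = 4.2500, f(x_12) = 0.801006, coefficient = 1

I ≈ (0.187500/2) × 7.901278 = 0.740745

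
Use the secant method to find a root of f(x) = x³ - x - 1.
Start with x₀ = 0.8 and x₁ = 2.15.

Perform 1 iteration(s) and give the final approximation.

f(x) = x³ - x - 1
x₀ = 0.8, x₁ = 2.15

Secant formula: x_{n+1} = x_n - f(x_n)(x_n - x_{n-1})/(f(x_n) - f(x_{n-1}))

Iteration 1:
  f(0.800000) = -1.288000
  f(2.150000) = 6.788375
  x_2 = 2.150000 - 6.788375×(2.150000 - 0.800000)/(6.788375 - (-1.288000))
       = 1.015295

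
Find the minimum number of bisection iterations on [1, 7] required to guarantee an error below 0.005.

We need (b-a)/2^n ≤ 0.005
(7 - 1)/2^n ≤ 0.005
6/2^n ≤ 0.005
2^n ≥ 1200
n ≥ log₂(1200) = 10.23
n ≥ 11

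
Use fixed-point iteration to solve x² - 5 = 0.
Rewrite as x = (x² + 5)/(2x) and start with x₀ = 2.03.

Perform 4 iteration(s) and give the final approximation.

Equation: x² - 5 = 0
Fixed-point form: x = (x² + 5)/(2x)
x₀ = 2.03

x_1 = g(2.030000) = 2.246527
x_2 = g(2.246527) = 2.236092
x_3 = g(2.236092) = 2.236068
x_4 = g(2.236068) = 2.236068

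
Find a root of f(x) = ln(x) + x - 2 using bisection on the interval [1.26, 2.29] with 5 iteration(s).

f(x) = ln(x) + x - 2
Initial interval: [1.26, 2.29]

Iteration 1:
  c_1 = (1.260000 + 2.290000)/2 = 1.775000
  f(c_1) = f(1.775000) = 0.348800
  f(a) × f(c) < 0, new interval: [1.260000, 1.775000]
Iteration 2:
  c_2 = (1.260000 + 1.775000)/2 = 1.517500
  f(c_2) = f(1.517500) = -0.065436
  f(a) × f(c) ≥ 0, new interval: [1.517500, 1.775000]
Iteration 3:
  c_3 = (1.517500 + 1.775000)/2 = 1.646250
  f(c_3) = f(1.646250) = 0.144750
  f(a) × f(c) < 0, new interval: [1.517500, 1.646250]
Iteration 4:
  c_4 = (1.517500 + 1.646250)/2 = 1.581875
  f(c_4) = f(1.581875) = 0.040486
  f(a) × f(c) < 0, new interval: [1.517500, 1.581875]
Iteration 5:
  c_5 = (1.517500 + 1.581875)/2 = 1.549688
  f(c_5) = f(1.549688) = -0.012259
  f(a) × f(c) ≥ 0, new interval: [1.549688, 1.581875]

After 5 iteration(s), the approximation is c_5 = 1.549688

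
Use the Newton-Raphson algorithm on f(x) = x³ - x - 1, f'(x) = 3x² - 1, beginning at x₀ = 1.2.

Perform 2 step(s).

f(x) = x³ - x - 1
f'(x) = 3x² - 1
x₀ = 1.2

Newton-Raphson formula: x_{n+1} = x_n - f(x_n)/f'(x_n)

Iteration 1:
  f(1.200000) = -0.472000
  f'(1.200000) = 3.320000
  x_1 = 1.200000 - (-0.472000)/3.320000 = 1.342169
Iteration 2:
  f(1.342169) = 0.075636
  f'(1.342169) = 4.404250
  x_2 = 1.342169 - 0.075636/4.404250 = 1.324995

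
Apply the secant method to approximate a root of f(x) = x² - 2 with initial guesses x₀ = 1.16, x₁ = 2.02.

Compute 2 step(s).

f(x) = x² - 2
x₀ = 1.16, x₁ = 2.02

Secant formula: x_{n+1} = x_n - f(x_n)(x_n - x_{n-1})/(f(x_n) - f(x_{n-1}))

Iteration 1:
  f(1.160000) = -0.654400
  f(2.020000) = 2.080400
  x_2 = 2.020000 - 2.080400×(2.020000 - 1.160000)/(2.080400 - (-0.654400))
       = 1.365786
Iteration 2:
  f(2.020000) = 2.080400
  f(1.365786) = -0.134628
  x_3 = 1.365786 - (-0.134628)×(1.365786 - 2.020000)/(-0.134628 - 2.080400)
       = 1.405549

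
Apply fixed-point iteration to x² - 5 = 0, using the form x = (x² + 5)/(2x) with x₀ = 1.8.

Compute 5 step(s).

Equation: x² - 5 = 0
Fixed-point form: x = (x² + 5)/(2x)
x₀ = 1.8

x_1 = g(1.800000) = 2.288889
x_2 = g(2.288889) = 2.236677
x_3 = g(2.236677) = 2.236068
x_4 = g(2.236068) = 2.236068
x_5 = g(2.236068) = 2.236068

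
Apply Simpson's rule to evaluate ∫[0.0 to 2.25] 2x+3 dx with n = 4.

f(x) = 2x+3
a = 0.0, b = 2.25, n = 4
h = (b - a)/n = 0.562500

Simpson's rule: (h/3)[f(x₀) + 4f(x₁) + 2f(x₂) + ... + f(xₙ)]

x_0 = 0.0000, f(x_0) = 3.000000, coefficient = 1
x_1 = 0.5625, f(x_1) = 4.125000, coefficient = 4
x_2 = 1.1250, f(x_2) = 5.250000, coefficient = 2
x_3 = 1.6875, f(x_3) = 6.375000, coefficient = 4
x_4 = 2.2500, f(x_4) = 7.500000, coefficient = 1

I ≈ (0.562500/3) × 63.000000 = 11.812500
Exact value: 11.812500
Error: 0.000000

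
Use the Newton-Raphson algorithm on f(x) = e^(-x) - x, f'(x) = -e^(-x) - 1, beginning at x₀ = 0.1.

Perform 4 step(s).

f(x) = e^(-x) - x
f'(x) = -e^(-x) - 1
x₀ = 0.1

Newton-Raphson formula: x_{n+1} = x_n - f(x_n)/f'(x_n)

Iteration 1:
  f(0.100000) = 0.804837
  f'(0.100000) = -1.904837
  x_1 = 0.100000 - 0.804837/(-1.904837) = 0.522523
Iteration 2:
  f(0.522523) = 0.070500
  f'(0.522523) = -1.593023
  x_2 = 0.522523 - 0.070500/(-1.593023) = 0.566778
Iteration 3:
  f(0.566778) = 0.000572
  f'(0.566778) = -1.567350
  x_3 = 0.566778 - 0.000572/(-1.567350) = 0.567143
Iteration 4:
  f(0.567143) = 0.000000
  f'(0.567143) = -1.567143
  x_4 = 0.567143 - 0.000000/(-1.567143) = 0.567143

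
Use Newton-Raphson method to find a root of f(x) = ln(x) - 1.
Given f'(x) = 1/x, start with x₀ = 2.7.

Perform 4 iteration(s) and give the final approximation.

f(x) = ln(x) - 1
f'(x) = 1/x
x₀ = 2.7

Newton-Raphson formula: x_{n+1} = x_n - f(x_n)/f'(x_n)

Iteration 1:
  f(2.700000) = -0.006748
  f'(2.700000) = 0.370370
  x_1 = 2.700000 - (-0.006748)/0.370370 = 2.718220
Iteration 2:
  f(2.718220) = -0.000023
  f'(2.718220) = 0.367888
  x_2 = 2.718220 - (-0.000023)/0.367888 = 2.718282
Iteration 3:
  f(2.718282) = 0.000000
  f'(2.718282) = 0.367879
  x_3 = 2.718282 - 0.000000/0.367879 = 2.718282
Iteration 4:
  f(2.718282) = 0.000000
  f'(2.718282) = 0.367879
  x_4 = 2.718282 - 0.000000/0.367879 = 2.718282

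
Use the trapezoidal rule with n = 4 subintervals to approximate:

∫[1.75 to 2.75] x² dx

f(x) = x²
a = 1.75, b = 2.75, n = 4
h = (b - a)/n = 0.250000

Trapezoidal rule: (h/2)[f(x₀) + 2f(x₁) + 2f(x₂) + ... + f(xₙ)]

x_0 = 1.7500, f(x_0) = 3.062500, coefficient = 1
x_1 = 2.0000, f(x_1) = 4.000000, coefficient = 2
x_2 = 2.2500, f(x_2) = 5.062500, coefficient = 2
x_3 = 2.5000, f(x_3) = 6.250000, coefficient = 2
x_4 = 2.7500, f(x_4) = 7.562500, coefficient = 1

I ≈ (0.250000/2) × 41.250000 = 5.156250
Exact value: 5.145833
Error: 0.010417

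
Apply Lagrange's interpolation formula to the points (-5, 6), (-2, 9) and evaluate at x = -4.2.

Lagrange interpolation formula:
P(x) = Σ yᵢ × Lᵢ(x)
where Lᵢ(x) = Π_{j≠i} (x - xⱼ)/(xᵢ - xⱼ)

L_0(-4.2) = (-4.2 - (-2))/(-5 - (-2)) = 0.733333
L_1(-4.2) = (-4.2 - (-5))/(-2 - (-5)) = 0.266667

P(-4.2) = 6×L_0(-4.2) + 9×L_1(-4.2)
P(-4.2) = 6.800000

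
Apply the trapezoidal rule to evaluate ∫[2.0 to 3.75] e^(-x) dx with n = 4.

f(x) = e^(-x)
a = 2.0, b = 3.75, n = 4
h = (b - a)/n = 0.437500

Trapezoidal rule: (h/2)[f(x₀) + 2f(x₁) + 2f(x₂) + ... + f(xₙ)]

x_0 = 2.0000, f(x_0) = 0.135335, coefficient = 1
x_1 = 2.4375, f(x_1) = 0.087379, coefficient = 2
x_2 = 2.8750, f(x_2) = 0.056416, coefficient = 2
x_3 = 3.3125, f(x_3) = 0.036425, coefficient = 2
x_4 = 3.7500, f(x_4) = 0.023518, coefficient = 1

I ≈ (0.437500/2) × 0.519293 = 0.113595
Exact value: 0.111818
Error: 0.001778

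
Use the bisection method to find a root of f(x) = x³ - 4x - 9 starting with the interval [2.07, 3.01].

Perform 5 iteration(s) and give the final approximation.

f(x) = x³ - 4x - 9
Initial interval: [2.07, 3.01]

Iteration 1:
  c_1 = (2.070000 + 3.010000)/2 = 2.540000
  f(c_1) = f(2.540000) = -2.772936
  f(a) × f(c) ≥ 0, new interval: [2.540000, 3.010000]
Iteration 2:
  c_2 = (2.540000 + 3.010000)/2 = 2.775000
  f(c_2) = f(2.775000) = 1.269234
  f(a) × f(c) < 0, new interval: [2.540000, 2.775000]
Iteration 3:
  c_3 = (2.540000 + 2.775000)/2 = 2.657500
  f(c_3) = f(2.657500) = -0.861921
  f(a) × f(c) ≥ 0, new interval: [2.657500, 2.775000]
Iteration 4:
  c_4 = (2.657500 + 2.775000)/2 = 2.716250
  f(c_4) = f(2.716250) = 0.175531
  f(a) × f(c) < 0, new interval: [2.657500, 2.716250]
Iteration 5:
  c_5 = (2.657500 + 2.716250)/2 = 2.686875
  f(c_5) = f(2.686875) = -0.350151
  f(a) × f(c) ≥ 0, new interval: [2.686875, 2.716250]

After 5 iteration(s), the approximation is c_5 = 2.686875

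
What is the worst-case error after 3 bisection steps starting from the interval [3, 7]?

Bisection error bound: |error| ≤ (b-a)/2^n
|error| ≤ (7 - 3)/2^3 = 4/2^3
|error| ≤ 0.5000000000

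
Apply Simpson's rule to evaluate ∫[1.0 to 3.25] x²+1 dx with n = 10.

f(x) = x²+1
a = 1.0, b = 3.25, n = 10
h = (b - a)/n = 0.225000

Simpson's rule: (h/3)[f(x₀) + 4f(x₁) + 2f(x₂) + ... + f(xₙ)]

x_0 = 1.0000, f(x_0) = 2.000000, coefficient = 1
x_1 = 1.2250, f(x_1) = 2.500625, coefficient = 4
x_2 = 1.4500, f(x_2) = 3.102500, coefficient = 2
x_3 = 1.6750, f(x_3) = 3.805625, coefficient = 4
x_4 = 1.9000, f(x_4) = 4.610000, coefficient = 2
x_5 = 2.1250, f(x_5) = 5.515625, coefficient = 4
x_6 = 2.3500, f(x_6) = 6.522500, coefficient = 2
x_7 = 2.5750, f(x_7) = 7.630625, coefficient = 4
x_8 = 2.8000, f(x_8) = 8.840000, coefficient = 2
x_9 = 3.0250, f(x_9) = 10.150625, coefficient = 4
x_10 = 3.2500, f(x_10) = 11.562500, coefficient = 1

I ≈ (0.225000/3) × 178.125000 = 13.359375
Exact value: 13.359375
Error: 0.000000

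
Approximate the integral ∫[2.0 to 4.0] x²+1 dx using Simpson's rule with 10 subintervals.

f(x) = x²+1
a = 2.0, b = 4.0, n = 10
h = (b - a)/n = 0.200000

Simpson's rule: (h/3)[f(x₀) + 4f(x₁) + 2f(x₂) + ... + f(xₙ)]

x_0 = 2.0000, f(x_0) = 5.000000, coefficient = 1
x_1 = 2.2000, f(x_1) = 5.840000, coefficient = 4
x_2 = 2.4000, f(x_2) = 6.760000, coefficient = 2
x_3 = 2.6000, f(x_3) = 7.760000, coefficient = 4
x_4 = 2.8000, f(x_4) = 8.840000, coefficient = 2
x_5 = 3.0000, f(x_5) = 10.000000, coefficient = 4
x_6 = 3.2000, f(x_6) = 11.240000, coefficient = 2
x_7 = 3.4000, f(x_7) = 12.560000, coefficient = 4
x_8 = 3.6000, f(x_8) = 13.960000, coefficient = 2
x_9 = 3.8000, f(x_9) = 15.440000, coefficient = 4
x_10 = 4.0000, f(x_10) = 17.000000, coefficient = 1

I ≈ (0.200000/3) × 310.000000 = 20.666667
Exact value: 20.666667
Error: 0.000000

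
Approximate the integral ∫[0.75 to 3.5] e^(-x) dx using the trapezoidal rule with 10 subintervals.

f(x) = e^(-x)
a = 0.75, b = 3.5, n = 10
h = (b - a)/n = 0.275000

Trapezoidal rule: (h/2)[f(x₀) + 2f(x₁) + 2f(x₂) + ... + f(xₙ)]

x_0 = 0.7500, f(x_0) = 0.472367, coefficient = 1
x_1 = 1.0250, f(x_1) = 0.358796, coefficient = 2
x_2 = 1.3000, f(x_2) = 0.272532, coefficient = 2
x_3 = 1.5750, f(x_3) = 0.207008, coefficient = 2
x_4 = 1.8500, f(x_4) = 0.157237, coefficient = 2
x_5 = 2.1250, f(x_5) = 0.119433, coefficient = 2
x_6 = 2.4000, f(x_6) = 0.090718, coefficient = 2
x_7 = 2.6750, f(x_7) = 0.068907, coefficient = 2
x_8 = 2.9500, f(x_8) = 0.052340, coefficient = 2
x_9 = 3.2250, f(x_9) = 0.039756, coefficient = 2
x_10 = 3.5000, f(x_10) = 0.030197, coefficient = 1

I ≈ (0.275000/2) × 3.236016 = 0.444952
Exact value: 0.442169
Error: 0.002783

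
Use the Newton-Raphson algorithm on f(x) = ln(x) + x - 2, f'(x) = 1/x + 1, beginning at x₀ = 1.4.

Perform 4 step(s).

f(x) = ln(x) + x - 2
f'(x) = 1/x + 1
x₀ = 1.4

Newton-Raphson formula: x_{n+1} = x_n - f(x_n)/f'(x_n)

Iteration 1:
  f(1.400000) = -0.263528
  f'(1.400000) = 1.714286
  x_1 = 1.400000 - (-0.263528)/1.714286 = 1.553725
Iteration 2:
  f(1.553725) = -0.005621
  f'(1.553725) = 1.643615
  x_2 = 1.553725 - (-0.005621)/1.643615 = 1.557144
Iteration 3:
  f(1.557144) = -0.000002
  f'(1.557144) = 1.642201
  x_3 = 1.557144 - (-0.000002)/1.642201 = 1.557146
Iteration 4:
  f(1.557146) = 0.000000
  f'(1.557146) = 1.642201
  x_4 = 1.557146 - 0.000000/1.642201 = 1.557146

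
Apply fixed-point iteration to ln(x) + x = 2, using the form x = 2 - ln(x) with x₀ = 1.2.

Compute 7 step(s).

Equation: ln(x) + x = 2
Fixed-point form: x = 2 - ln(x)
x₀ = 1.2

x_1 = g(1.200000) = 1.817678
x_2 = g(1.817678) = 1.402440
x_3 = g(1.402440) = 1.661786
x_4 = g(1.661786) = 1.492107
x_5 = g(1.492107) = 1.599811
x_6 = g(1.599811) = 1.530115
x_7 = g(1.530115) = 1.574657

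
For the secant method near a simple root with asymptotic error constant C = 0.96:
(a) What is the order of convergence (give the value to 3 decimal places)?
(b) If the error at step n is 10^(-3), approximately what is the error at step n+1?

(a) Secant method has superlinear convergence with order φ = (1+√5)/2 ≈ 1.618.
    This means |e_{n+1}| ≈ C|e_n|^1.618.

(b) With |e_n| = 10^(-3) and C = 0.96:
    |e_{n+1}| ≈ 0.96 × (10^(-3))^1.618 = 0.96 × 10^(-4.85)

(a) ≈ 1.618 (golden ratio); (b) |e_{n+1}| ≈ 1.343e-05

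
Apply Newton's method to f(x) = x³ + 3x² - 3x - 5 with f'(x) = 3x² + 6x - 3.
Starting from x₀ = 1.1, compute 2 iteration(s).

f(x) = x³ + 3x² - 3x - 5
f'(x) = 3x² + 6x - 3
x₀ = 1.1

Newton-Raphson formula: x_{n+1} = x_n - f(x_n)/f'(x_n)

Iteration 1:
  f(1.100000) = -3.339000
  f'(1.100000) = 7.230000
  x_1 = 1.100000 - (-3.339000)/7.230000 = 1.561826
Iteration 2:
  f(1.561826) = 1.442182
  f'(1.561826) = 13.688853
  x_2 = 1.561826 - 1.442182/13.688853 = 1.456471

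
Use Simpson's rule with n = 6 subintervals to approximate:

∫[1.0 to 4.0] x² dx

f(x) = x²
a = 1.0, b = 4.0, n = 6
h = (b - a)/n = 0.500000

Simpson's rule: (h/3)[f(x₀) + 4f(x₁) + 2f(x₂) + ... + f(xₙ)]

x_0 = 1.0000, f(x_0) = 1.000000, coefficient = 1
x_1 = 1.5000, f(x_1) = 2.250000, coefficient = 4
x_2 = 2.0000, f(x_2) = 4.000000, coefficient = 2
x_3 = 2.5000, f(x_3) = 6.250000, coefficient = 4
x_4 = 3.0000, f(x_4) = 9.000000, coefficient = 2
x_5 = 3.5000, f(x_5) = 12.250000, coefficient = 4
x_6 = 4.0000, f(x_6) = 16.000000, coefficient = 1

I ≈ (0.500000/3) × 126.000000 = 21.000000
Exact value: 21.000000
Error: 0.000000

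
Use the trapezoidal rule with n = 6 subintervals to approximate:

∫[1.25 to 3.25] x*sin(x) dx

f(x) = x*sin(x)
a = 1.25, b = 3.25, n = 6
h = (b - a)/n = 0.333333

Trapezoidal rule: (h/2)[f(x₀) + 2f(x₁) + 2f(x₂) + ... + f(xₙ)]

x_0 = 1.2500, f(x_0) = 1.186231, coefficient = 1
x_1 = 1.5833, f(x_1) = 1.583209, coefficient = 2
x_2 = 1.9167, f(x_2) = 1.803163, coefficient = 2
x_3 = 2.2500, f(x_3) = 1.750665, coefficient = 2
x_4 = 2.5833, f(x_4) = 1.368419, coefficient = 2
x_5 = 2.9167, f(x_5) = 0.650516, coefficient = 2
x_6 = 3.2500, f(x_6) = -0.351634, coefficient = 1

I ≈ (0.333333/2) × 15.146541 = 2.524423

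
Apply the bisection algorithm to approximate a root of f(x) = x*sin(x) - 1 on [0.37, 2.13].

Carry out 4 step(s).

f(x) = x*sin(x) - 1
Initial interval: [0.37, 2.13]

Iteration 1:
  c_1 = (0.370000 + 2.130000)/2 = 1.250000
  f(c_1) = f(1.250000) = 0.186231
  f(a) × f(c) < 0, new interval: [0.370000, 1.250000]
Iteration 2:
  c_2 = (0.370000 + 1.250000)/2 = 0.810000
  f(c_2) = f(0.810000) = -0.413327
  f(a) × f(c) ≥ 0, new interval: [0.810000, 1.250000]
Iteration 3:
  c_3 = (0.810000 + 1.250000)/2 = 1.030000
  f(c_3) = f(1.030000) = -0.116982
  f(a) × f(c) ≥ 0, new interval: [1.030000, 1.250000]
Iteration 4:
  c_4 = (1.030000 + 1.250000)/2 = 1.140000
  f(c_4) = f(1.140000) = 0.035842
  f(a) × f(c) < 0, new interval: [1.030000, 1.140000]

After 4 iteration(s), the approximation is c_4 = 1.140000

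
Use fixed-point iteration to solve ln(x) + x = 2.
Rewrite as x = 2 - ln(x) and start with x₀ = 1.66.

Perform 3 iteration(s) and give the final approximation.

Equation: ln(x) + x = 2
Fixed-point form: x = 2 - ln(x)
x₀ = 1.66

x_1 = g(1.660000) = 1.493182
x_2 = g(1.493182) = 1.599090
x_3 = g(1.599090) = 1.530565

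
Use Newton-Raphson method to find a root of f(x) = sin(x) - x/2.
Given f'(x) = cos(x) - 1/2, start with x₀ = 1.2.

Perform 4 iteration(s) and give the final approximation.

f(x) = sin(x) - x/2
f'(x) = cos(x) - 1/2
x₀ = 1.2

Newton-Raphson formula: x_{n+1} = x_n - f(x_n)/f'(x_n)

Iteration 1:
  f(1.200000) = 0.332039
  f'(1.200000) = -0.137642
  x_1 = 1.200000 - 0.332039/(-0.137642) = 3.612334
Iteration 2:
  f(3.612334) = -2.259714
  f'(3.612334) = -1.391232
  x_2 = 3.612334 - (-2.259714)/(-1.391232) = 1.988080
Iteration 3:
  f(1.988080) = -0.079847
  f'(1.988080) = -0.905279
  x_3 = 1.988080 - (-0.079847)/(-0.905279) = 1.899879
Iteration 4:
  f(1.899879) = -0.003600
  f'(1.899879) = -0.823175
  x_4 = 1.899879 - (-0.003600)/(-0.823175) = 1.895505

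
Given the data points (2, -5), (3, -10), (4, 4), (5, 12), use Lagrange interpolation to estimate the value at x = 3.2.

Lagrange interpolation formula:
P(x) = Σ yᵢ × Lᵢ(x)
where Lᵢ(x) = Π_{j≠i} (x - xⱼ)/(xᵢ - xⱼ)

L_0(3.2) = (3.2 - 3)/(2 - 3) × (3.2 - 4)/(2 - 4) × (3.2 - 5)/(2 - 5) = -0.048000
L_1(3.2) = (3.2 - 2)/(3 - 2) × (3.2 - 4)/(3 - 4) × (3.2 - 5)/(3 - 5) = 0.864000
L_2(3.2) = (3.2 - 2)/(4 - 2) × (3.2 - 3)/(4 - 3) × (3.2 - 5)/(4 - 5) = 0.216000
L_3(3.2) = (3.2 - 2)/(5 - 2) × (3.2 - 3)/(5 - 3) × (3.2 - 4)/(5 - 4) = -0.032000

P(3.2) = (-5)×L_0(3.2) + (-10)×L_1(3.2) + 4×L_2(3.2) + 12×L_3(3.2)
P(3.2) = -7.920000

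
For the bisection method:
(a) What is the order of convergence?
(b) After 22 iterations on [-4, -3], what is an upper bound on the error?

(a) Bisection has linear (order 1) convergence; the error is halved each step.

(b) Error bound = (b-a)/2^n = (-3 - (-4))/2^{22}
    = 1/2^{22}

(a) 1 (linear); (b) error ≤ 2.38e-07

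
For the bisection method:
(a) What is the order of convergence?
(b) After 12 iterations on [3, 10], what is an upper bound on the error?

(a) Bisection has linear (order 1) convergence; the error is halved each step.

(b) Error bound = (b-a)/2^n = (10 - 3)/2^{12}
    = 7/2^{12}

(a) 1 (linear); (b) error ≤ 1.71e-03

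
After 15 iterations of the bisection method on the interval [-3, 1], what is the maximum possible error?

Bisection error bound: |error| ≤ (b-a)/2^n
|error| ≤ (1 - (-3))/2^15 = 4/2^15
|error| ≤ 0.0001220703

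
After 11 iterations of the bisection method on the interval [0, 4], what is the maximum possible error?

Bisection error bound: |error| ≤ (b-a)/2^n
|error| ≤ (4 - 0)/2^11 = 4/2^11
|error| ≤ 0.0019531250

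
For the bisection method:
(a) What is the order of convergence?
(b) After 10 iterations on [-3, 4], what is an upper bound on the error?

(a) Bisection has linear (order 1) convergence; the error is halved each step.

(b) Error bound = (b-a)/2^n = (4 - (-3))/2^{10}
    = 7/2^{10}

(a) 1 (linear); (b) error ≤ 6.84e-03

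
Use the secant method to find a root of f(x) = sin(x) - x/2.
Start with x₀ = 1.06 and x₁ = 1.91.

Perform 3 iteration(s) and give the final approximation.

f(x) = sin(x) - x/2
x₀ = 1.06, x₁ = 1.91

Secant formula: x_{n+1} = x_n - f(x_n)(x_n - x_{n-1})/(f(x_n) - f(x_{n-1}))

Iteration 1:
  f(1.060000) = 0.342355
  f(1.910000) = -0.011980
  x_2 = 1.910000 - (-0.011980)×(1.910000 - 1.060000)/(-0.011980 - 0.342355)
       = 1.881262
Iteration 2:
  f(1.910000) = -0.011980
  f(1.881262) = 0.011561
  x_3 = 1.881262 - 0.011561×(1.881262 - 1.910000)/(0.011561 - (-0.011980))
       = 1.895375
Iteration 3:
  f(1.881262) = 0.011561
  f(1.895375) = 0.000098
  x_4 = 1.895375 - 0.000098×(1.895375 - 1.881262)/(0.000098 - 0.011561)
       = 1.895495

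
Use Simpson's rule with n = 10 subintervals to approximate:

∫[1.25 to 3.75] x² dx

f(x) = x²
a = 1.25, b = 3.75, n = 10
h = (b - a)/n = 0.250000

Simpson's rule: (h/3)[f(x₀) + 4f(x₁) + 2f(x₂) + ... + f(xₙ)]

x_0 = 1.2500, f(x_0) = 1.562500, coefficient = 1
x_1 = 1.5000, f(x_1) = 2.250000, coefficient = 4
x_2 = 1.7500, f(x_2) = 3.062500, coefficient = 2
x_3 = 2.0000, f(x_3) = 4.000000, coefficient = 4
x_4 = 2.2500, f(x_4) = 5.062500, coefficient = 2
x_5 = 2.5000, f(x_5) = 6.250000, coefficient = 4
x_6 = 2.7500, f(x_6) = 7.562500, coefficient = 2
x_7 = 3.0000, f(x_7) = 9.000000, coefficient = 4
x_8 = 3.2500, f(x_8) = 10.562500, coefficient = 2
x_9 = 3.5000, f(x_9) = 12.250000, coefficient = 4
x_10 = 3.7500, f(x_10) = 14.062500, coefficient = 1

I ≈ (0.250000/3) × 203.125000 = 16.927083
Exact value: 16.927083
Error: 0.000000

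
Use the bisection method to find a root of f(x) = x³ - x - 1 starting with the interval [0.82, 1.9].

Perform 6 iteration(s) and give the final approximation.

f(x) = x³ - x - 1
Initial interval: [0.82, 1.9]

Iteration 1:
  c_1 = (0.820000 + 1.900000)/2 = 1.360000
  f(c_1) = f(1.360000) = 0.155456
  f(a) × f(c) < 0, new interval: [0.820000, 1.360000]
Iteration 2:
  c_2 = (0.820000 + 1.360000)/2 = 1.090000
  f(c_2) = f(1.090000) = -0.794971
  f(a) × f(c) ≥ 0, new interval: [1.090000, 1.360000]
Iteration 3:
  c_3 = (1.090000 + 1.360000)/2 = 1.225000
  f(c_3) = f(1.225000) = -0.386734
  f(a) × f(c) ≥ 0, new interval: [1.225000, 1.360000]
Iteration 4:
  c_4 = (1.225000 + 1.360000)/2 = 1.292500
  f(c_4) = f(1.292500) = -0.133306
  f(a) × f(c) ≥ 0, new interval: [1.292500, 1.360000]
Iteration 5:
  c_5 = (1.292500 + 1.360000)/2 = 1.326250
  f(c_5) = f(1.326250) = 0.006543
  f(a) × f(c) < 0, new interval: [1.292500, 1.326250]
Iteration 6:
  c_6 = (1.292500 + 1.326250)/2 = 1.309375
  f(c_6) = f(1.309375) = -0.064500
  f(a) × f(c) ≥ 0, new interval: [1.309375, 1.326250]

After 6 iteration(s), the approximation is c_6 = 1.309375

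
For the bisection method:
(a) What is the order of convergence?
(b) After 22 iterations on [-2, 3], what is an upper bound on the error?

(a) Bisection has linear (order 1) convergence; the error is halved each step.

(b) Error bound = (b-a)/2^n = (3 - (-2))/2^{22}
    = 5/2^{22}

(a) 1 (linear); (b) error ≤ 1.19e-06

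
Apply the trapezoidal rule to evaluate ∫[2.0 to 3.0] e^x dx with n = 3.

f(x) = e^x
a = 2.0, b = 3.0, n = 3
h = (b - a)/n = 0.333333

Trapezoidal rule: (h/2)[f(x₀) + 2f(x₁) + 2f(x₂) + ... + f(xₙ)]

x_0 = 2.0000, f(x_0) = 7.389056, coefficient = 1
x_1 = 2.3333, f(x_1) = 10.312259, coefficient = 2
x_2 = 2.6667, f(x_2) = 14.391916, coefficient = 2
x_3 = 3.0000, f(x_3) = 20.085537, coefficient = 1

I ≈ (0.333333/2) × 76.882942 = 12.813824
Exact value: 12.696481
Error: 0.117343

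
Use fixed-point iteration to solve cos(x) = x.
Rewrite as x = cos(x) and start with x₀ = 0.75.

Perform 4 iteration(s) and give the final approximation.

Equation: cos(x) = x
Fixed-point form: x = cos(x)
x₀ = 0.75

x_1 = g(0.750000) = 0.731689
x_2 = g(0.731689) = 0.744047
x_3 = g(0.744047) = 0.735734
x_4 = g(0.735734) = 0.741339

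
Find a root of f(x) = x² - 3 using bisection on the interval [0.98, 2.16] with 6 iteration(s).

f(x) = x² - 3
Initial interval: [0.98, 2.16]

Iteration 1:
  c_1 = (0.980000 + 2.160000)/2 = 1.570000
  f(c_1) = f(1.570000) = -0.535100
  f(a) × f(c) ≥ 0, new interval: [1.570000, 2.160000]
Iteration 2:
  c_2 = (1.570000 + 2.160000)/2 = 1.865000
  f(c_2) = f(1.865000) = 0.478225
  f(a) × f(c) < 0, new interval: [1.570000, 1.865000]
Iteration 3:
  c_3 = (1.570000 + 1.865000)/2 = 1.717500
  f(c_3) = f(1.717500) = -0.050194
  f(a) × f(c) ≥ 0, new interval: [1.717500, 1.865000]
Iteration 4:
  c_4 = (1.717500 + 1.865000)/2 = 1.791250
  f(c_4) = f(1.791250) = 0.208577
  f(a) × f(c) < 0, new interval: [1.717500, 1.791250]
Iteration 5:
  c_5 = (1.717500 + 1.791250)/2 = 1.754375
  f(c_5) = f(1.754375) = 0.077832
  f(a) × f(c) < 0, new interval: [1.717500, 1.754375]
Iteration 6:
  c_6 = (1.717500 + 1.754375)/2 = 1.735938
  f(c_6) = f(1.735938) = 0.013479
  f(a) × f(c) < 0, new interval: [1.717500, 1.735938]

After 6 iteration(s), the approximation is c_6 = 1.735938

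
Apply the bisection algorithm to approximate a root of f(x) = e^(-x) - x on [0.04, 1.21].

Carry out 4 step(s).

f(x) = e^(-x) - x
Initial interval: [0.04, 1.21]

Iteration 1:
  c_1 = (0.040000 + 1.210000)/2 = 0.625000
  f(c_1) = f(0.625000) = -0.089739
  f(a) × f(c) < 0, new interval: [0.040000, 0.625000]
Iteration 2:
  c_2 = (0.040000 + 0.625000)/2 = 0.332500
  f(c_2) = f(0.332500) = 0.384629
  f(a) × f(c) ≥ 0, new interval: [0.332500, 0.625000]
Iteration 3:
  c_3 = (0.332500 + 0.625000)/2 = 0.478750
  f(c_3) = f(0.478750) = 0.140807
  f(a) × f(c) ≥ 0, new interval: [0.478750, 0.625000]
Iteration 4:
  c_4 = (0.478750 + 0.625000)/2 = 0.551875
  f(c_4) = f(0.551875) = 0.023994
  f(a) × f(c) ≥ 0, new interval: [0.551875, 0.625000]

After 4 iteration(s), the approximation is c_4 = 0.551875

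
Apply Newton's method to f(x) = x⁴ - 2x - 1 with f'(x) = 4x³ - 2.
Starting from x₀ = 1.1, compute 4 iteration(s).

f(x) = x⁴ - 2x - 1
f'(x) = 4x³ - 2
x₀ = 1.1

Newton-Raphson formula: x_{n+1} = x_n - f(x_n)/f'(x_n)

Iteration 1:
  f(1.100000) = -1.735900
  f'(1.100000) = 3.324000
  x_1 = 1.100000 - (-1.735900)/3.324000 = 1.622232
Iteration 2:
  f(1.622232) = 2.681051
  f'(1.622232) = 15.076509
  x_2 = 1.622232 - 2.681051/15.076509 = 1.444403
Iteration 3:
  f(1.444403) = 0.463837
  f'(1.444403) = 10.053820
  x_3 = 1.444403 - 0.463837/10.053820 = 1.398267
Iteration 4:
  f(1.398267) = 0.026081
  f'(1.398267) = 8.935293
  x_4 = 1.398267 - 0.026081/8.935293 = 1.395348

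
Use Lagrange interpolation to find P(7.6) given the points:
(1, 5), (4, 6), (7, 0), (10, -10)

Lagrange interpolation formula:
P(x) = Σ yᵢ × Lᵢ(x)
where Lᵢ(x) = Π_{j≠i} (x - xⱼ)/(xᵢ - xⱼ)

L_0(7.6) = (7.6 - 4)/(1 - 4) × (7.6 - 7)/(1 - 7) × (7.6 - 10)/(1 - 10) = 0.032000
L_1(7.6) = (7.6 - 1)/(4 - 1) × (7.6 - 7)/(4 - 7) × (7.6 - 10)/(4 - 10) = -0.176000
L_2(7.6) = (7.6 - 1)/(7 - 1) × (7.6 - 4)/(7 - 4) × (7.6 - 10)/(7 - 10) = 1.056000
L_3(7.6) = (7.6 - 1)/(10 - 1) × (7.6 - 4)/(10 - 4) × (7.6 - 7)/(10 - 7) = 0.088000

P(7.6) = 5×L_0(7.6) + 6×L_1(7.6) + 0×L_2(7.6) + (-10)×L_3(7.6)
P(7.6) = -1.776000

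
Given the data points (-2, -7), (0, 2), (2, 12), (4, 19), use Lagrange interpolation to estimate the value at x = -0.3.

Lagrange interpolation formula:
P(x) = Σ yᵢ × Lᵢ(x)
where Lᵢ(x) = Π_{j≠i} (x - xⱼ)/(xᵢ - xⱼ)

L_0(-0.3) = (-0.3 - 0)/(-2 - 0) × (-0.3 - 2)/(-2 - 2) × (-0.3 - 4)/(-2 - 4) = 0.061812
L_1(-0.3) = (-0.3 - (-2))/(0 - (-2)) × (-0.3 - 2)/(0 - 2) × (-0.3 - 4)/(0 - 4) = 1.050812
L_2(-0.3) = (-0.3 - (-2))/(2 - (-2)) × (-0.3 - 0)/(2 - 0) × (-0.3 - 4)/(2 - 4) = -0.137063
L_3(-0.3) = (-0.3 - (-2))/(4 - (-2)) × (-0.3 - 0)/(4 - 0) × (-0.3 - 2)/(4 - 2) = 0.024437

P(-0.3) = (-7)×L_0(-0.3) + 2×L_1(-0.3) + 12×L_2(-0.3) + 19×L_3(-0.3)
P(-0.3) = 0.488500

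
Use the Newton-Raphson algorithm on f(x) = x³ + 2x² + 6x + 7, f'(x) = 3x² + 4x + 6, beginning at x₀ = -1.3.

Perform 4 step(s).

f(x) = x³ + 2x² + 6x + 7
f'(x) = 3x² + 4x + 6
x₀ = -1.3

Newton-Raphson formula: x_{n+1} = x_n - f(x_n)/f'(x_n)

Iteration 1:
  f(-1.300000) = 0.383000
  f'(-1.300000) = 5.870000
  x_1 = -1.300000 - 0.383000/5.870000 = -1.365247
Iteration 2:
  f(-1.365247) = -0.008366
  f'(-1.365247) = 6.130710
  x_2 = -1.365247 - (-0.008366)/6.130710 = -1.363882
Iteration 3:
  f(-1.363882) = -0.000004
  f'(-1.363882) = 6.124996
  x_3 = -1.363882 - (-0.000004)/6.124996 = -1.363882
Iteration 4:
  f(-1.363882) = 0.000000
  f'(-1.363882) = 6.124993
  x_4 = -1.363882 - 0.000000/6.124993 = -1.363882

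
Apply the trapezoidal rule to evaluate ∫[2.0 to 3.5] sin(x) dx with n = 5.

f(x) = sin(x)
a = 2.0, b = 3.5, n = 5
h = (b - a)/n = 0.300000

Trapezoidal rule: (h/2)[f(x₀) + 2f(x₁) + 2f(x₂) + ... + f(xₙ)]

x_0 = 2.0000, f(x_0) = 0.909297, coefficient = 1
x_1 = 2.3000, f(x_1) = 0.745705, coefficient = 2
x_2 = 2.6000, f(x_2) = 0.515501, coefficient = 2
x_3 = 2.9000, f(x_3) = 0.239249, coefficient = 2
x_4 = 3.2000, f(x_4) = -0.058374, coefficient = 2
x_5 = 3.5000, f(x_5) = -0.350783, coefficient = 1

I ≈ (0.300000/2) × 3.442678 = 0.516402
Exact value: 0.520310
Error: 0.003908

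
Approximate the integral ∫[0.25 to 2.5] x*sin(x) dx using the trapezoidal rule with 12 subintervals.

f(x) = x*sin(x)
a = 0.25, b = 2.5, n = 12
h = (b - a)/n = 0.187500

Trapezoidal rule: (h/2)[f(x₀) + 2f(x₁) + 2f(x₂) + ... + f(xₙ)]

x_0 = 0.2500, f(x_0) = 0.061851, coefficient = 1
x_1 = 0.4375, f(x_1) = 0.185358, coefficient = 2
x_2 = 0.6250, f(x_2) = 0.365686, coefficient = 2
x_3 = 0.8125, f(x_3) = 0.589882, coefficient = 2
x_4 = 1.0000, f(x_4) = 0.841471, coefficient = 2
x_5 = 1.1875, f(x_5) = 1.101331, coefficient = 2
x_6 = 1.3750, f(x_6) = 1.348728, coefficient = 2
x_7 = 1.5625, f(x_7) = 1.562446, coefficient = 2
x_8 = 1.7500, f(x_8) = 1.721975, coefficient = 2
x_9 = 1.9375, f(x_9) = 1.808684, coefficient = 2
x_10 = 2.1250, f(x_10) = 1.806930, coefficient = 2
x_11 = 2.3125, f(x_11) = 1.705050, coefficient = 2
x_12 = 2.5000, f(x_12) = 1.496180, coefficient = 1

I ≈ (0.187500/2) × 27.633114 = 2.590604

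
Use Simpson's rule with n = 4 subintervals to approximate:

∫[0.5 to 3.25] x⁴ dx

f(x) = x⁴
a = 0.5, b = 3.25, n = 4
h = (b - a)/n = 0.687500

Simpson's rule: (h/3)[f(x₀) + 4f(x₁) + 2f(x₂) + ... + f(xₙ)]

x_0 = 0.5000, f(x_0) = 0.062500, coefficient = 1
x_1 = 1.1875, f(x_1) = 1.988541, coefficient = 4
x_2 = 1.8750, f(x_2) = 12.359619, coefficient = 2
x_3 = 2.5625, f(x_3) = 43.117691, coefficient = 4
x_4 = 3.2500, f(x_4) = 111.566406, coefficient = 1

I ≈ (0.687500/3) × 316.773071 = 72.593829
Exact value: 72.511914
Error: 0.081915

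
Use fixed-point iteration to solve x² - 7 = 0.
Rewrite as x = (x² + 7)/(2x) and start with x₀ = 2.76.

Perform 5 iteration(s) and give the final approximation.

Equation: x² - 7 = 0
Fixed-point form: x = (x² + 7)/(2x)
x₀ = 2.76

x_1 = g(2.760000) = 2.648116
x_2 = g(2.648116) = 2.645752
x_3 = g(2.645752) = 2.645751
x_4 = g(2.645751) = 2.645751
x_5 = g(2.645751) = 2.645751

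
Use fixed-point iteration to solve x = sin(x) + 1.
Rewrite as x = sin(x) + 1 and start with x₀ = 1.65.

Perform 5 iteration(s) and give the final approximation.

Equation: x = sin(x) + 1
Fixed-point form: x = sin(x) + 1
x₀ = 1.65

x_1 = g(1.650000) = 1.996865
x_2 = g(1.996865) = 1.910598
x_3 = g(1.910598) = 1.942821
x_4 = g(1.942821) = 1.931593
x_5 = g(1.931593) = 1.935616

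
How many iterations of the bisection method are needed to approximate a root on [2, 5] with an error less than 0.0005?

We need (b-a)/2^n ≤ 0.0005
(5 - 2)/2^n ≤ 0.0005
3/2^n ≤ 0.0005
2^n ≥ 6000
n ≥ log₂(6000) = 12.55
n ≥ 13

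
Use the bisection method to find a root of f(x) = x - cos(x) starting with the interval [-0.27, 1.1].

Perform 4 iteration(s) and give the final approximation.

f(x) = x - cos(x)
Initial interval: [-0.27, 1.1]

Iteration 1:
  c_1 = (-0.270000 + 1.100000)/2 = 0.415000
  f(c_1) = f(0.415000) = -0.500116
  f(a) × f(c) ≥ 0, new interval: [0.415000, 1.100000]
Iteration 2:
  c_2 = (0.415000 + 1.100000)/2 = 0.757500
  f(c_2) = f(0.757500) = 0.030944
  f(a) × f(c) < 0, new interval: [0.415000, 0.757500]
Iteration 3:
  c_3 = (0.415000 + 0.757500)/2 = 0.586250
  f(c_3) = f(0.586250) = -0.246771
  f(a) × f(c) ≥ 0, new interval: [0.586250, 0.757500]
Iteration 4:
  c_4 = (0.586250 + 0.757500)/2 = 0.671875
  f(c_4) = f(0.671875) = -0.110781
  f(a) × f(c) ≥ 0, new interval: [0.671875, 0.757500]

After 4 iteration(s), the approximation is c_4 = 0.671875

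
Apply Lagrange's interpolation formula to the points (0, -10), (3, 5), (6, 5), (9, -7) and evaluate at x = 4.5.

Lagrange interpolation formula:
P(x) = Σ yᵢ × Lᵢ(x)
where Lᵢ(x) = Π_{j≠i} (x - xⱼ)/(xᵢ - xⱼ)

L_0(4.5) = (4.5 - 3)/(0 - 3) × (4.5 - 6)/(0 - 6) × (4.5 - 9)/(0 - 9) = -0.062500
L_1(4.5) = (4.5 - 0)/(3 - 0) × (4.5 - 6)/(3 - 6) × (4.5 - 9)/(3 - 9) = 0.562500
L_2(4.5) = (4.5 - 0)/(6 - 0) × (4.5 - 3)/(6 - 3) × (4.5 - 9)/(6 - 9) = 0.562500
L_3(4.5) = (4.5 - 0)/(9 - 0) × (4.5 - 3)/(9 - 3) × (4.5 - 6)/(9 - 6) = -0.062500

P(4.5) = (-10)×L_0(4.5) + 5×L_1(4.5) + 5×L_2(4.5) + (-7)×L_3(4.5)
P(4.5) = 6.687500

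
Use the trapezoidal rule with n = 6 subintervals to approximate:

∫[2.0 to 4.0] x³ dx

f(x) = x³
a = 2.0, b = 4.0, n = 6
h = (b - a)/n = 0.333333

Trapezoidal rule: (h/2)[f(x₀) + 2f(x₁) + 2f(x₂) + ... + f(xₙ)]

x_0 = 2.0000, f(x_0) = 8.000000, coefficient = 1
x_1 = 2.3333, f(x_1) = 12.703704, coefficient = 2
x_2 = 2.6667, f(x_2) = 18.962963, coefficient = 2
x_3 = 3.0000, f(x_3) = 27.000000, coefficient = 2
x_4 = 3.3333, f(x_4) = 37.037037, coefficient = 2
x_5 = 3.6667, f(x_5) = 49.296296, coefficient = 2
x_6 = 4.0000, f(x_6) = 64.000000, coefficient = 1

I ≈ (0.333333/2) × 362.000000 = 60.333333
Exact value: 60.000000
Error: 0.333333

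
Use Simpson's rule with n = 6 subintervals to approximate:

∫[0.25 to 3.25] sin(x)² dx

f(x) = sin(x)²
a = 0.25, b = 3.25, n = 6
h = (b - a)/n = 0.500000

Simpson's rule: (h/3)[f(x₀) + 4f(x₁) + 2f(x₂) + ... + f(xₙ)]

x_0 = 0.2500, f(x_0) = 0.061209, coefficient = 1
x_1 = 0.7500, f(x_1) = 0.464631, coefficient = 4
x_2 = 1.2500, f(x_2) = 0.900572, coefficient = 2
x_3 = 1.7500, f(x_3) = 0.968228, coefficient = 4
x_4 = 2.2500, f(x_4) = 0.605398, coefficient = 2
x_5 = 2.7500, f(x_5) = 0.145665, coefficient = 4
x_6 = 3.2500, f(x_6) = 0.011706, coefficient = 1

I ≈ (0.500000/3) × 9.398954 = 1.566492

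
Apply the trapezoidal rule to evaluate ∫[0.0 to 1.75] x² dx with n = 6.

f(x) = x²
a = 0.0, b = 1.75, n = 6
h = (b - a)/n = 0.291667

Trapezoidal rule: (h/2)[f(x₀) + 2f(x₁) + 2f(x₂) + ... + f(xₙ)]

x_0 = 0.0000, f(x_0) = 0.000000, coefficient = 1
x_1 = 0.2917, f(x_1) = 0.085069, coefficient = 2
x_2 = 0.5833, f(x_2) = 0.340278, coefficient = 2
x_3 = 0.8750, f(x_3) = 0.765625, coefficient = 2
x_4 = 1.1667, f(x_4) = 1.361111, coefficient = 2
x_5 = 1.4583, f(x_5) = 2.126736, coefficient = 2
x_6 = 1.7500, f(x_6) = 3.062500, coefficient = 1

I ≈ (0.291667/2) × 12.420139 = 1.811270
Exact value: 1.786458
Error: 0.024812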